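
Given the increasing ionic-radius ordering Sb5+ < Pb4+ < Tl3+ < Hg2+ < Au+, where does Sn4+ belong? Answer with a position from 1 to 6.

2

Tabulating Z and e⁻: Sb5+: 46 e⁻, Z=51, Sn4+: 46 e⁻, Z=50, Pb4+: 78 e⁻, Z=82, Tl3+: 78 e⁻, Z=81, Hg2+: 78 e⁻, Z=80, Au+: 78 e⁻, Z=79. Sb5+ < Sn4+ (isoelectronic, higher Z=51 is smaller); Sn4+ < Pb4+ (same group, period 5 vs 6); Pb4+ < Tl3+ (isoelectronic, higher Z=82 is smaller); Tl3+ < Hg2+ (isoelectronic, higher Z=81 is smaller); Hg2+ < Au+ (both 78 e⁻, Z=80>79).
Putting Sn4+ in gives Sb5+ < Sn4+ < Pb4+ < Tl3+ < Hg2+ < Au+; it lands at slot 2.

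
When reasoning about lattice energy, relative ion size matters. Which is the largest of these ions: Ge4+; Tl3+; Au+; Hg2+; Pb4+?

Au+

Work out protons and electrons: Ge4+: 28 e⁻, Z=32, Pb4+: 78 e⁻, Z=82, Tl3+: 78 e⁻, Z=81, Hg2+: 78 e⁻, Z=80, Au+: 78 e⁻, Z=79. Ge4+ < Pb4+ (same group, 2 shells fewer); Pb4+ < Tl3+ (both 78 e⁻, Z=82>81); Tl3+ < Hg2+ (both 78 e⁻, Z=81>80); Hg2+ < Au+ (isoelectronic, higher Z=80 is smaller).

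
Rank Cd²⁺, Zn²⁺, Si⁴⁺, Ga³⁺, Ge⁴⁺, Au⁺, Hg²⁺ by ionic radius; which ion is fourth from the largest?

Tabulating Z and e⁻: Si⁴⁺ (Z=14, 10 e⁻), Ge⁴⁺ (Z=32, 28 e⁻), Ga³⁺ (Z=31, 28 e⁻), Zn²⁺ (Z=30, 28 e⁻), Cd²⁺ (Z=48, 46 e⁻), Hg²⁺ (Z=80, 78 e⁻), Au⁺ (Z=79, 78 e⁻). Si⁴⁺ < Ge⁴⁺ (same group, period 3 vs 4); Ge⁴⁺ < Ga³⁺ (isoelectronic, higher Z=32 is smaller); Ga³⁺ < Zn²⁺ (isoelectronic, higher Z=31 is smaller); Zn²⁺ < Cd²⁺ (same group, period 4 vs 5); Cd²⁺ < Hg²⁺ (same group, 1 shell fewer); Hg²⁺ < Au⁺ (both 78 e⁻, Z=80>79).
That gives Si⁴⁺ < Ge⁴⁺ < Ga³⁺ < Zn²⁺ < Cd²⁺ < Hg²⁺ < Au⁺. From the largest end, number 4 is Zn²⁺.

Zn²⁺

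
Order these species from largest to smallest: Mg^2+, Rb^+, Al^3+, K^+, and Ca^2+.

Rb^+ > K^+ > Ca^2+ > Mg^2+ > Al^3+

First list Z and electron count for each: Al^3+: 10 e⁻, Z=13, Mg^2+: 10 e⁻, Z=12, Ca^2+: 18 e⁻, Z=20, K^+: 18 e⁻, Z=19, Rb^+: 36 e⁻, Z=37. Al^3+ < Mg^2+ (both 10 e⁻, Z=13>12); Mg^2+ < Ca^2+ (same group, 1 shell fewer); Ca^2+ < K^+ (both 18 e⁻, Z=20>19); K^+ < Rb^+ (same group, period 4 vs 5).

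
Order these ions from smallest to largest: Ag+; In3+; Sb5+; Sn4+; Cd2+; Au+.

First list Z and electron count for each: Sb5+: 46 e⁻, Z=51, Sn4+: 46 e⁻, Z=50, In3+: 46 e⁻, Z=49, Cd2+: 46 e⁻, Z=48, Ag+: 46 e⁻, Z=47, Au+: 78 e⁻, Z=79. Sb5+ < Sn4+ (both 46 e⁻, Z=51>50); Sn4+ < In3+ (isoelectronic, higher Z=50 is smaller); In3+ < Cd2+ (both 46 e⁻, Z=49>48); Cd2+ < Ag+ (isoelectronic, higher Z=48 is smaller); Ag+ < Au+ (same group, 1 shell fewer).

Sb5+ < Sn4+ < In3+ < Cd2+ < Ag+ < Au+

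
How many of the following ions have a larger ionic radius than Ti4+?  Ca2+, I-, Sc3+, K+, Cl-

5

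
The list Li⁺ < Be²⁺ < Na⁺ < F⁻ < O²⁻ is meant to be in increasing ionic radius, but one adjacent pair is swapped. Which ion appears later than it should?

Be²⁺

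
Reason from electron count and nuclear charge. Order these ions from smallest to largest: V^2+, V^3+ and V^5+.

For a single element, ionic radius drops as positive charge rises — V^5+ < V^2+.

V^5+ < V^3+ < V^2+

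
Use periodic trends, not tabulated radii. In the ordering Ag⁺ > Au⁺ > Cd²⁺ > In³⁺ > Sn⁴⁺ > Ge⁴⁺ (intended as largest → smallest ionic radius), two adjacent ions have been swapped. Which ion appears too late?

Au⁺

Check each adjacent pair. Ag⁺ and Au⁺ are reversed: Ag⁺ and Au⁺ are in one column with the same charge; the lighter period-5 ion has one fewer shell and is smaller. No other neighbouring pair contradicts the periodic trends, so Au⁺ is the ion listed too late.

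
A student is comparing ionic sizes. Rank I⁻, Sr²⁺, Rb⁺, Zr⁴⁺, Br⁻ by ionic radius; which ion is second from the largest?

Work out protons and electrons: Zr⁴⁺ (Z=40, 36 e⁻), Sr²⁺ (Z=38, 36 e⁻), Rb⁺ (Z=37, 36 e⁻), Br⁻ (Z=35, 36 e⁻), I⁻ (Z=53, 54 e⁻). Zr⁴⁺ < Sr²⁺ (both 36 e⁻, Z=40>38); Sr²⁺ < Rb⁺ (both 36 e⁻, Z=38>37); Rb⁺ < Br⁻ (isoelectronic, higher Z=37 is smaller); Br⁻ < I⁻ (same group, 1 shell fewer).
So the order is Zr⁴⁺ < Sr²⁺ < Rb⁺ < Br⁻ < I⁻; the 2nd-largest ion is Br⁻.

Br⁻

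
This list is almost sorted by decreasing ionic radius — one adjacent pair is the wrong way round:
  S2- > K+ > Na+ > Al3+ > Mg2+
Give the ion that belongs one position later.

Al3+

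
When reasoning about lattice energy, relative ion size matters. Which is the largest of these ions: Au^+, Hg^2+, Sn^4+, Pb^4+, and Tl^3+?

Tabulating Z and e⁻: Sn^4+ (Z=50, 46 e⁻), Pb^4+ (Z=82, 78 e⁻), Tl^3+ (Z=81, 78 e⁻), Hg^2+ (Z=80, 78 e⁻), Au^+ (Z=79, 78 e⁻). Sn^4+ < Pb^4+ (same group, period 5 vs 6); Pb^4+ < Tl^3+ (isoelectronic, higher Z=82 is smaller); Tl^3+ < Hg^2+ (isoelectronic, higher Z=81 is smaller); Hg^2+ < Au^+ (isoelectronic, higher Z=80 is smaller).

Au^+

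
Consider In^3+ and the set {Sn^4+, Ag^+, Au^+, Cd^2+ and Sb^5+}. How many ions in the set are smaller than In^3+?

Work out protons and electrons: Sb^5+ has 46 e⁻ (Z=51), Sn^4+ has 46 e⁻ (Z=50), In^3+ has 46 e⁻ (Z=49), Cd^2+ has 46 e⁻ (Z=48), Ag^+ has 46 e⁻ (Z=47), Au^+ has 78 e⁻ (Z=79). Sb^5+ < Sn^4+ (both 46 e⁻, Z=51>50); Sn^4+ < In^3+ (both 46 e⁻, Z=50>49); In^3+ < Cd^2+ (both 46 e⁻, Z=49>48); Cd^2+ < Ag^+ (both 46 e⁻, Z=48>47); Ag^+ < Au^+ (same group, period 5 vs 6).
Ordering all of them (including In^3+) by radius gives Sb^5+ < Sn^4+ < In^3+ < Cd^2+ < Ag^+ < Au^+. So 2 are smaller.

2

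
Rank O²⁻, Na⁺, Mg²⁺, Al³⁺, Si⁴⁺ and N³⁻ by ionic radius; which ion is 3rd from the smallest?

Mg²⁺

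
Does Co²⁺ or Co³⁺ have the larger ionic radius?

Co²⁺

These are all Co ions. Removing more electrons (higher positive charge) pulls the remaining electrons in closer, so Co³⁺ is smallest and Co²⁺ is largest.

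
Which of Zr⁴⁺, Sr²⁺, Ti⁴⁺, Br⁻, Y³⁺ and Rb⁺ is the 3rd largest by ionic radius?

Sr²⁺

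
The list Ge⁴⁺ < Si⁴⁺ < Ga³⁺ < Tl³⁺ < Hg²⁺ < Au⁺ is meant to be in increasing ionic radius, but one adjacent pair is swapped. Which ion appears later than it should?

Compare adjacent ions: both in group 14 with the same charge; Si⁴⁺ (period 3) has the smaller radius — yet in this increasing list Ge⁴⁺ sits before Si⁴⁺. Nothing else is reversed, so Si⁴⁺ should move one place to the left.

Si⁴⁺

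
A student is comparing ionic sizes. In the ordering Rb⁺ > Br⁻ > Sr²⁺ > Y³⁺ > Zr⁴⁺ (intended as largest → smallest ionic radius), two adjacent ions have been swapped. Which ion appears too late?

Br⁻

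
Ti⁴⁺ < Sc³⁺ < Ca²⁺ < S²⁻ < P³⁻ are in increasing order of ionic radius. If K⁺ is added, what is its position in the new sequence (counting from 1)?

4

Each ion has 18 electrons. The ranking follows nuclear charge in reverse — greater Z gives a smaller radius. Ti⁴⁺ (Z=22), Sc³⁺ (Z=21), Ca²⁺ (Z=20), K⁺ (Z=19), S²⁻ (Z=16), P³⁻ (Z=15).
Merged order: Ti⁴⁺ < Sc³⁺ < Ca²⁺ < K⁺ < S²⁻ < P³⁻ — K⁺ is number 4.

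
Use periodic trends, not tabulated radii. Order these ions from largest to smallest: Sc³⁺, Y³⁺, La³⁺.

La³⁺ > Y³⁺ > Sc³⁺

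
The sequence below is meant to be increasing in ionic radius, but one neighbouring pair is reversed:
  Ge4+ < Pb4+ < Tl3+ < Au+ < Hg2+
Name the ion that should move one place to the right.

The pair Au+, Hg2+ is the wrong way round — both have 78 electrons but Z(Hg)=80 > Z(Au)=79, so Hg2+ should be the smaller of the two. All other adjacent pairs agree with periodic trends, so Au+ is the misplaced ion.

Au+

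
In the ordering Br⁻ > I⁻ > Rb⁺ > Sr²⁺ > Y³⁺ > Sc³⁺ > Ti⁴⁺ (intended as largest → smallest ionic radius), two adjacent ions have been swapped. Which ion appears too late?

Compare adjacent ions: both in group 17 with the same charge; Br⁻ (period 4) has the smaller radius — yet in this decreasing list Br⁻ sits before I⁻. Nothing else is reversed, so I⁻ should move one place to the left.

I⁻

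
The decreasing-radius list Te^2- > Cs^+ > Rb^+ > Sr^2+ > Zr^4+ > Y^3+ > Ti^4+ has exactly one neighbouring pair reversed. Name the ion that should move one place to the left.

The pair Zr^4+, Y^3+ is the wrong way round — Zr^4+ and Y^3+ share 36 electrons; the higher nuclear charge on Zr (Z=40) contracts it more, so Zr^4+ < Y^3+. All other adjacent pairs agree with periodic trends, so Y^3+ is the misplaced ion.

Y^3+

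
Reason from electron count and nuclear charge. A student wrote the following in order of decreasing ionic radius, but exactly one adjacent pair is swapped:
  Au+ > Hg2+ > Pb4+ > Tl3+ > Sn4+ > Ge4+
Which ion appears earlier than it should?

Compare adjacent ions: Pb4+ and Tl3+ share 78 electrons; the higher nuclear charge on Pb (Z=82) contracts it more, so Pb4+ < Tl3+ — yet in this decreasing list Pb4+ sits before Tl3+. Nothing else is reversed, so Pb4+ should move one place to the right.

Pb4+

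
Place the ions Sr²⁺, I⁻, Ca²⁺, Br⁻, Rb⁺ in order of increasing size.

First list Z and electron count for each: Ca²⁺ (Z=20, 18 e⁻), Sr²⁺ (Z=38, 36 e⁻), Rb⁺ (Z=37, 36 e⁻), Br⁻ (Z=35, 36 e⁻), I⁻ (Z=53, 54 e⁻). Ca²⁺ < Sr²⁺ (same group, period 4 vs 5); Sr²⁺ < Rb⁺ (isoelectronic, higher Z=38 is smaller); Rb⁺ < Br⁻ (both 36 e⁻, Z=37>35); Br⁻ < I⁻ (same group, period 4 vs 5).

Ca²⁺ < Sr²⁺ < Rb⁺ < Br⁻ < I⁻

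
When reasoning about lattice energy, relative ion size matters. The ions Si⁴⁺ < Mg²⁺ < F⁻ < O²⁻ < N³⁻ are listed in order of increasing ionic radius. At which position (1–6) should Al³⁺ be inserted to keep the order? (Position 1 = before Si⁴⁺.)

2

Isoelectronic series (10 e⁻ each). Size is set by nuclear charge: more protons means a smaller ion. Si⁴⁺ (Z=14), Al³⁺ (Z=13), Mg²⁺ (Z=12), F⁻ (Z=9), O²⁻ (Z=8), N³⁻ (Z=7).
With Al³⁺ included the full order is Si⁴⁺ < Al³⁺ < Mg²⁺ < F⁻ < O²⁻ < N³⁻, so it takes position 2.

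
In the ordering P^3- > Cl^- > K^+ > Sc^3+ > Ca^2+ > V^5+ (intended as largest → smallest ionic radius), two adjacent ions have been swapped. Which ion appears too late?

Ca^2+

Compare adjacent ions: both have 18 electrons but Z(Sc)=21 > Z(Ca)=20, so Sc^3+ should be the smaller of the two — yet in this decreasing list Sc^3+ sits before Ca^2+. Nothing else is reversed, so Ca^2+ should move one place to the left.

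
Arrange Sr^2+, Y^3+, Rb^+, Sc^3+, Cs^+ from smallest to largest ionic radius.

Work out protons and electrons: Sc^3+ (Z=21, 18 e⁻), Y^3+ (Z=39, 36 e⁻), Sr^2+ (Z=38, 36 e⁻), Rb^+ (Z=37, 36 e⁻), Cs^+ (Z=55, 54 e⁻). Sc^3+ < Y^3+ (same group, period 4 vs 5); Y^3+ < Sr^2+ (isoelectronic, higher Z=39 is smaller); Sr^2+ < Rb^+ (both 36 e⁻, Z=38>37); Rb^+ < Cs^+ (same group, period 5 vs 6).

Sc^3+ < Y^3+ < Sr^2+ < Rb^+ < Cs^+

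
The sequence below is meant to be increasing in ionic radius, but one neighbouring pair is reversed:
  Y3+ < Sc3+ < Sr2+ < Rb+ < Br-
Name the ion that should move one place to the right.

Check each adjacent pair. Y3+ and Sc3+ are reversed: same group and charge — period 4 sits above period 5, so Sc3+ is smaller. No other neighbouring pair contradicts the periodic trends, so Y3+ is the ion listed too early.

Y3+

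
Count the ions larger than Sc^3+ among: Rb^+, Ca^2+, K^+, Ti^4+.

First list Z and electron count for each: Ti^4+: 18 e⁻, Z=22, Sc^3+: 18 e⁻, Z=21, Ca^2+: 18 e⁻, Z=20, K^+: 18 e⁻, Z=19, Rb^+: 36 e⁻, Z=37. Ti^4+ < Sc^3+ (isoelectronic, higher Z=22 is smaller); Sc^3+ < Ca^2+ (isoelectronic, higher Z=21 is smaller); Ca^2+ < K^+ (both 18 e⁻, Z=20>19); K^+ < Rb^+ (same group, 1 shell fewer).
Overall: Ti^4+ < Sc^3+ < Ca^2+ < K^+ < Rb^+. Sc^3+ has 1 below it and 3 above. So 3 are larger.

3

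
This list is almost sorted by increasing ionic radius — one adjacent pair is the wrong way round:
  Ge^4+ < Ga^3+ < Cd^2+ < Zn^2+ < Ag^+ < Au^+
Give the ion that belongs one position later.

The pair Cd^2+, Zn^2+ is the wrong way round — Zn^2+ and Cd^2+ are in one column with the same charge; the lighter period-4 ion has one fewer shell and is smaller. All other adjacent pairs agree with periodic trends, so Cd^2+ is the misplaced ion.

Cd^2+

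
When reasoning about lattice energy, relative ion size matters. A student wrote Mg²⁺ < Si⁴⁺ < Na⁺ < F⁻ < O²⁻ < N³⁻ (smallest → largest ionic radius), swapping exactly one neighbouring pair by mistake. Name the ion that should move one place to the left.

Si⁴⁺

Compare adjacent ions: they are isoelectronic (10 e⁻) and Si has more protons than Mg (14 vs 12), making Si⁴⁺ smaller — yet in this increasing list Mg²⁺ sits before Si⁴⁺. Nothing else is reversed, so Si⁴⁺ should move one place to the left.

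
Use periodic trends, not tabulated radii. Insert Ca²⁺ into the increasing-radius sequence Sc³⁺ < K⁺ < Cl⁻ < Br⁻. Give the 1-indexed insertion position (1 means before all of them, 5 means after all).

2

First list Z and electron count for each: Sc³⁺ has 18 e⁻ (Z=21), Ca²⁺ has 18 e⁻ (Z=20), K⁺ has 18 e⁻ (Z=19), Cl⁻ has 18 e⁻ (Z=17), Br⁻ has 36 e⁻ (Z=35). Sc³⁺ < Ca²⁺ (both 18 e⁻, Z=21>20); Ca²⁺ < K⁺ (isoelectronic, higher Z=20 is smaller); K⁺ < Cl⁻ (isoelectronic, higher Z=19 is smaller); Cl⁻ < Br⁻ (same group, 1 shell fewer).
Merged order: Sc³⁺ < Ca²⁺ < K⁺ < Cl⁻ < Br⁻ — Ca²⁺ is number 2.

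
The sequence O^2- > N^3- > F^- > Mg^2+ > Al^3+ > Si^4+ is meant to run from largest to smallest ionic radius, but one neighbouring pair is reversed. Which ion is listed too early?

O^2-

Check each adjacent pair. O^2- and N^3- are reversed: they are isoelectronic (10 e⁻) and O has more protons than N (8 vs 7), making O^2- smaller. No other neighbouring pair contradicts the periodic trends, so O^2- is the ion listed too early.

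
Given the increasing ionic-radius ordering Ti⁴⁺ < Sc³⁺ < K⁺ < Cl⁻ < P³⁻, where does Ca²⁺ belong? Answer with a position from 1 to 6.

These species are isoelectronic with 18 electrons. The only difference is the number of protons: Ti⁴⁺ (Z=22), Sc³⁺ (Z=21), Ca²⁺ (Z=20), K⁺ (Z=19), Cl⁻ (Z=17), P³⁻ (Z=15). The strongest nuclear pull (Ti⁴⁺) gives the smallest ion.
Merged order: Ti⁴⁺ < Sc³⁺ < Ca²⁺ < K⁺ < Cl⁻ < P³⁻ — Ca²⁺ is number 3.

3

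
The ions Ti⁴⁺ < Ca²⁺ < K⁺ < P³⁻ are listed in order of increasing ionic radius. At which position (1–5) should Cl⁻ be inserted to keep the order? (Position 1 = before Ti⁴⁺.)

These species are isoelectronic with 18 electrons. The only difference is the number of protons: Ti⁴⁺ (Z=22), Ca²⁺ (Z=20), K⁺ (Z=19), Cl⁻ (Z=17), P³⁻ (Z=15). The strongest nuclear pull (Ti⁴⁺) gives the smallest ion.
With Cl⁻ included the full order is Ti⁴⁺ < Ca²⁺ < K⁺ < Cl⁻ < P³⁻, so it takes position 4.

4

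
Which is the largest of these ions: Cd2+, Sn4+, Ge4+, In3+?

Tabulating Z and e⁻: Ge4+ has 28 e⁻ (Z=32), Sn4+ has 46 e⁻ (Z=50), In3+ has 46 e⁻ (Z=49), Cd2+ has 46 e⁻ (Z=48). Ge4+ < Sn4+ (same group, 1 shell fewer); Sn4+ < In3+ (both 46 e⁻, Z=50>49); In3+ < Cd2+ (isoelectronic, higher Z=49 is smaller).

Cd2+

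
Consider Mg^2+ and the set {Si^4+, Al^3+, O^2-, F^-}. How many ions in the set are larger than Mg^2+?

2

Each ion has 10 electrons. The ranking follows nuclear charge in reverse — greater Z gives a smaller radius. Si^4+ (Z=14), Al^3+ (Z=13), Mg^2+ (Z=12), F^- (Z=9), O^2- (Z=8).
Placing each against Mg^2+: smaller — Si^4+, Al^3+; larger — F^-, O^2-. Count: 2.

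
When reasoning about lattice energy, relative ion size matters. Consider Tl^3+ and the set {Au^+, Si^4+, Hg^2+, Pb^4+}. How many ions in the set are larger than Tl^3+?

2

Si^4+ has 10 e⁻ (Z=14), Pb^4+ has 78 e⁻ (Z=82), Tl^3+ has 78 e⁻ (Z=81), Hg^2+ has 78 e⁻ (Z=80), Au^+ has 78 e⁻ (Z=79). Si^4+ < Pb^4+ (same group, 3 shells fewer); Pb^4+ < Tl^3+ (isoelectronic, higher Z=82 is smaller); Tl^3+ < Hg^2+ (isoelectronic, higher Z=81 is smaller); Hg^2+ < Au^+ (isoelectronic, higher Z=80 is smaller).
Placing each against Tl^3+: smaller — Si^4+, Pb^4+; larger — Hg^2+, Au^+. Count: 2.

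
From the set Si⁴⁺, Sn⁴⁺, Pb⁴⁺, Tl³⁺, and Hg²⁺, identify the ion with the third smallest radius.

Pb⁴⁺

Electron counts and nuclear charges: Si⁴⁺ (Z=14, 10 e⁻), Sn⁴⁺ (Z=50, 46 e⁻), Pb⁴⁺ (Z=82, 78 e⁻), Tl³⁺ (Z=81, 78 e⁻), Hg²⁺ (Z=80, 78 e⁻). Si⁴⁺ < Sn⁴⁺ (same group, period 3 vs 5); Sn⁴⁺ < Pb⁴⁺ (same group, period 5 vs 6); Pb⁴⁺ < Tl³⁺ (both 78 e⁻, Z=82>81); Tl³⁺ < Hg²⁺ (isoelectronic, higher Z=81 is smaller).
So the order is Si⁴⁺ < Sn⁴⁺ < Pb⁴⁺ < Tl³⁺ < Hg²⁺; the 3rd-smallest ion is Pb⁴⁺.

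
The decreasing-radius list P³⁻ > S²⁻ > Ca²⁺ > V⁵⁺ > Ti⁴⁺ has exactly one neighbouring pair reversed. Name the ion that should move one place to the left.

Ti⁴⁺

Scanning neighbour by neighbour, only V⁵⁺/Ti⁴⁺ violates a trend: both have 18 electrons but Z(V)=23 > Z(Ti)=22, so V⁵⁺ should be the smaller of the two. That makes Ti⁴⁺ the one sitting a position late relative to where it belongs.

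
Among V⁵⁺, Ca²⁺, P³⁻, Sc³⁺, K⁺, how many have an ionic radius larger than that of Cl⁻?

1

Isoelectronic series (18 e⁻ each). Size is set by nuclear charge: more protons means a smaller ion. V⁵⁺ (Z=23), Sc³⁺ (Z=21), Ca²⁺ (Z=20), K⁺ (Z=19), Cl⁻ (Z=17), P³⁻ (Z=15).
Overall: V⁵⁺ < Sc³⁺ < Ca²⁺ < K⁺ < Cl⁻ < P³⁻. Cl⁻ has 4 below it and 1 above. So 1 is larger.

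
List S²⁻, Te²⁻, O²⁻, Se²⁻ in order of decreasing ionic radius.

These ions sit in one column with identical charge. Each step down the periodic table adds a principal shell, increasing the radius.

Te²⁻ > Se²⁻ > S²⁻ > O²⁻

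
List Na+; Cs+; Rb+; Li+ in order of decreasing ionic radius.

Cs+ > Rb+ > Na+ > Li+

Same group, same charge. Going down the group adds an extra shell of electrons, so the ion gets larger: Li+ is highest in the group and smallest.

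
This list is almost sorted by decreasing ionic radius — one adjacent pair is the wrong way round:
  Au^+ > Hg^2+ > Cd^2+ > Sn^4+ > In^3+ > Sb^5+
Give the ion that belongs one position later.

Sn^4+

Check each adjacent pair. Sn^4+ and In^3+ are reversed: they are isoelectronic (46 e⁻) and Sn has more protons than In (50 vs 49), making Sn^4+ smaller. No other neighbouring pair contradicts the periodic trends, so Sn^4+ is the ion listed too early.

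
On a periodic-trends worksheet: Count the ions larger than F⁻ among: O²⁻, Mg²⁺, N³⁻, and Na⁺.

These species are isoelectronic with 10 electrons. The only difference is the number of protons: Mg²⁺ (Z=12), Na⁺ (Z=11), F⁻ (Z=9), O²⁻ (Z=8), N³⁻ (Z=7). The strongest nuclear pull (Mg²⁺) gives the smallest ion.
Relative to F⁻, the ions that are larger are O²⁻, N³⁻. So 2 are larger.

2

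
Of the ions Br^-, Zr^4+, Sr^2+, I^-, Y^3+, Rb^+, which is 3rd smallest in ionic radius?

Sr^2+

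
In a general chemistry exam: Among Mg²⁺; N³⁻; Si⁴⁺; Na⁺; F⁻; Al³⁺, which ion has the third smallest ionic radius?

Mg²⁺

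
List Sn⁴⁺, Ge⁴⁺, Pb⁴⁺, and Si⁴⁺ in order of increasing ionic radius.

Same group, same charge. Going down the group adds an extra shell of electrons, so the ion gets larger: Si⁴⁺ is highest in the group and smallest.

Si⁴⁺ < Ge⁴⁺ < Sn⁴⁺ < Pb⁴⁺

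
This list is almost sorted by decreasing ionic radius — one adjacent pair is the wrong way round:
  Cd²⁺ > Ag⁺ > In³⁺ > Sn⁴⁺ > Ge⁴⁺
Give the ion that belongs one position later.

Cd²⁺

Scanning neighbour by neighbour, only Cd²⁺/Ag⁺ violates a trend: both have 46 electrons but Z(Cd)=48 > Z(Ag)=47, so Cd²⁺ should be the smaller of the two. That makes Cd²⁺ the one sitting a position early relative to where it belongs.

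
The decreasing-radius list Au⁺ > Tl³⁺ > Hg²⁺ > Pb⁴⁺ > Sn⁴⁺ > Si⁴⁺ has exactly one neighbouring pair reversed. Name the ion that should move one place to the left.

Hg²⁺

Check each adjacent pair. Tl³⁺ and Hg²⁺ are reversed: both have 78 electrons but Z(Tl)=81 > Z(Hg)=80, so Tl³⁺ should be the smaller of the two. No other neighbouring pair contradicts the periodic trends, so Hg²⁺ is the ion listed too late.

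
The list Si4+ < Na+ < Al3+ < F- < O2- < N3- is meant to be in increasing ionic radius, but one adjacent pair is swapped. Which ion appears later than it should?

Check each adjacent pair. Na+ and Al3+ are reversed: Al3+ and Na+ share 10 electrons; the higher nuclear charge on Al (Z=13) contracts it more, so Al3+ < Na+. No other neighbouring pair contradicts the periodic trends, so Al3+ is the ion listed too late.

Al3+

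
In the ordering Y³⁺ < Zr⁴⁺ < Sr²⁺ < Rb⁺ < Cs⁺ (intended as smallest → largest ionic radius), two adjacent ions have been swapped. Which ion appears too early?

Y³⁺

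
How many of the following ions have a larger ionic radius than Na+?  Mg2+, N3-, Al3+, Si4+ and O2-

2

Isoelectronic series (10 e⁻ each). Size is set by nuclear charge: more protons means a smaller ion. Si4+ (Z=14), Al3+ (Z=13), Mg2+ (Z=12), Na+ (Z=11), O2- (Z=8), N3- (Z=7).
Ordering all of them (including Na+) by radius gives Si4+ < Al3+ < Mg2+ < Na+ < O2- < N3-. So 2 are larger.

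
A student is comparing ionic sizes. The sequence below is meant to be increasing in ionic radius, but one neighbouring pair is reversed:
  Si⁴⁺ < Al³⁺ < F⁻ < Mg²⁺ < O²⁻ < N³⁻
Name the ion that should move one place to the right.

F⁻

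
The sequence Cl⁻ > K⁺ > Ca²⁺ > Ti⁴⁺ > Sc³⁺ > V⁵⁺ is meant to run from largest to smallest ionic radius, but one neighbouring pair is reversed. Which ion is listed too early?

Ti⁴⁺

Compare adjacent ions: both have 18 electrons but Z(Ti)=22 > Z(Sc)=21, so Ti⁴⁺ should be the smaller of the two — yet in this decreasing list Ti⁴⁺ sits before Sc³⁺. Nothing else is reversed, so Ti⁴⁺ should move one place to the right.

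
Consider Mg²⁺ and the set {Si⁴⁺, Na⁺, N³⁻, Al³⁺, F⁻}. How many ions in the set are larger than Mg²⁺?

Isoelectronic series (10 e⁻ each). Size is set by nuclear charge: more protons means a smaller ion. Si⁴⁺ (Z=14), Al³⁺ (Z=13), Mg²⁺ (Z=12), Na⁺ (Z=11), F⁻ (Z=9), N³⁻ (Z=7).
Relative to Mg²⁺, the ions that are larger are Na⁺, F⁻, N³⁻. So 3 are larger.

3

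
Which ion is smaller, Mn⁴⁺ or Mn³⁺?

For a single element, ionic radius drops as positive charge rises — Mn⁴⁺ < Mn³⁺.

Mn⁴⁺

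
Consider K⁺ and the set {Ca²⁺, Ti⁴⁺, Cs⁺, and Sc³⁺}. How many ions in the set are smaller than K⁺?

3

Ti⁴⁺ has 18 e⁻ (Z=22), Sc³⁺ has 18 e⁻ (Z=21), Ca²⁺ has 18 e⁻ (Z=20), K⁺ has 18 e⁻ (Z=19), Cs⁺ has 54 e⁻ (Z=55). Ti⁴⁺ < Sc³⁺ (isoelectronic, higher Z=22 is smaller); Sc³⁺ < Ca²⁺ (isoelectronic, higher Z=21 is smaller); Ca²⁺ < K⁺ (isoelectronic, higher Z=20 is smaller); K⁺ < Cs⁺ (same group, period 4 vs 6).
Overall: Ti⁴⁺ < Sc³⁺ < Ca²⁺ < K⁺ < Cs⁺. K⁺ has 3 below it and 1 above. So 3 are smaller.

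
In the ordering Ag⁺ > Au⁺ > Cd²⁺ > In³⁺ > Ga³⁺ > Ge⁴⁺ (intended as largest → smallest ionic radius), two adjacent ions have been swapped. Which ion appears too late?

Scanning neighbour by neighbour, only Ag⁺/Au⁺ violates a trend: same group and charge — period 5 sits above period 6, so Ag⁺ is smaller. That makes Au⁺ the one sitting a position late relative to where it belongs.

Au⁺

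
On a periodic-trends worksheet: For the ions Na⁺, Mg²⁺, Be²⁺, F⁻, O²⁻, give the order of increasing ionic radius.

Tabulating Z and e⁻: Be²⁺ (Z=4, 2 e⁻), Mg²⁺ (Z=12, 10 e⁻), Na⁺ (Z=11, 10 e⁻), F⁻ (Z=9, 10 e⁻), O²⁻ (Z=8, 10 e⁻). Be²⁺ < Mg²⁺ (same group, period 2 vs 3); Mg²⁺ < Na⁺ (both 10 e⁻, Z=12>11); Na⁺ < F⁻ (both 10 e⁻, Z=11>9); F⁻ < O²⁻ (isoelectronic, higher Z=9 is smaller).

Be²⁺ < Mg²⁺ < Na⁺ < F⁻ < O²⁻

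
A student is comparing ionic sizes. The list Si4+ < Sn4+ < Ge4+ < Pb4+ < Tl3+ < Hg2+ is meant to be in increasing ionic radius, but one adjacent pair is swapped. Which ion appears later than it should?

Ge4+

Check each adjacent pair. Sn4+ and Ge4+ are reversed: both in group 14 with the same charge; Ge4+ (period 4) has the smaller radius. No other neighbouring pair contradicts the periodic trends, so Ge4+ is the ion listed too late.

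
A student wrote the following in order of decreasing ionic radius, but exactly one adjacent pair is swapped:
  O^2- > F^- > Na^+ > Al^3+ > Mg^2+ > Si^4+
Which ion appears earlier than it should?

Al^3+

Check each adjacent pair. Al^3+ and Mg^2+ are reversed: Al^3+ and Mg^2+ share 10 electrons; the higher nuclear charge on Al (Z=13) contracts it more, so Al^3+ < Mg^2+. No other neighbouring pair contradicts the periodic trends, so Al^3+ is the ion listed too early.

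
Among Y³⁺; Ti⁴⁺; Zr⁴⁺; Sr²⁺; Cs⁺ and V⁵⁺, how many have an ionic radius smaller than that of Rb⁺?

5

V⁵⁺ has 18 e⁻ (Z=23), Ti⁴⁺ has 18 e⁻ (Z=22), Zr⁴⁺ has 36 e⁻ (Z=40), Y³⁺ has 36 e⁻ (Z=39), Sr²⁺ has 36 e⁻ (Z=38), Rb⁺ has 36 e⁻ (Z=37), Cs⁺ has 54 e⁻ (Z=55). V⁵⁺ < Ti⁴⁺ (both 18 e⁻, Z=23>22); Ti⁴⁺ < Zr⁴⁺ (same group, 1 shell fewer); Zr⁴⁺ < Y³⁺ (isoelectronic, higher Z=40 is smaller); Y³⁺ < Sr²⁺ (both 36 e⁻, Z=39>38); Sr²⁺ < Rb⁺ (isoelectronic, higher Z=38 is smaller); Rb⁺ < Cs⁺ (same group, period 5 vs 6).
Relative to Rb⁺, the ions that are smaller are V⁵⁺, Ti⁴⁺, Zr⁴⁺, Y³⁺, Sr²⁺. Count: 5.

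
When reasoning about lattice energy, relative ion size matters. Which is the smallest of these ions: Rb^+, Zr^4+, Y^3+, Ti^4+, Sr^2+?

Ti^4+

First list Z and electron count for each: Ti^4+: 18 e⁻, Z=22, Zr^4+: 36 e⁻, Z=40, Y^3+: 36 e⁻, Z=39, Sr^2+: 36 e⁻, Z=38, Rb^+: 36 e⁻, Z=37. Ti^4+ < Zr^4+ (same group, period 4 vs 5); Zr^4+ < Y^3+ (isoelectronic, higher Z=40 is smaller); Y^3+ < Sr^2+ (isoelectronic, higher Z=39 is smaller); Sr^2+ < Rb^+ (both 36 e⁻, Z=38>37).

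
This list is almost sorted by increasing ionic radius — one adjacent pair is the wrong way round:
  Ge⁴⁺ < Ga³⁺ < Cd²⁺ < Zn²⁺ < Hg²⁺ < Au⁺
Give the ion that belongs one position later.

Check each adjacent pair. Cd²⁺ and Zn²⁺ are reversed: both in group 12 with the same charge; Zn²⁺ (period 4) has the smaller radius. No other neighbouring pair contradicts the periodic trends, so Cd²⁺ is the ion listed too early.

Cd²⁺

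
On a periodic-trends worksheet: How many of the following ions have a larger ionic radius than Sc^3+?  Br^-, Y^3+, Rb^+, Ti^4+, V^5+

V^5+ has 18 e⁻ (Z=23), Ti^4+ has 18 e⁻ (Z=22), Sc^3+ has 18 e⁻ (Z=21), Y^3+ has 36 e⁻ (Z=39), Rb^+ has 36 e⁻ (Z=37), Br^- has 36 e⁻ (Z=35). V^5+ < Ti^4+ (isoelectronic, higher Z=23 is smaller); Ti^4+ < Sc^3+ (both 18 e⁻, Z=22>21); Sc^3+ < Y^3+ (same group, period 4 vs 5); Y^3+ < Rb^+ (isoelectronic, higher Z=39 is smaller); Rb^+ < Br^- (isoelectronic, higher Z=37 is smaller).
Ordering all of them (including Sc^3+) by radius gives V^5+ < Ti^4+ < Sc^3+ < Y^3+ < Rb^+ < Br^-. So 3 are larger.

3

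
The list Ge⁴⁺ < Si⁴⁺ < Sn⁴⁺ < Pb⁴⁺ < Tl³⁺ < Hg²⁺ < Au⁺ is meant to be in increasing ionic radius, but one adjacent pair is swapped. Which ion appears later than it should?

Check each adjacent pair. Ge⁴⁺ and Si⁴⁺ are reversed: both in group 14 with the same charge; Si⁴⁺ (period 3) has the smaller radius. No other neighbouring pair contradicts the periodic trends, so Si⁴⁺ is the ion listed too late.

Si⁴⁺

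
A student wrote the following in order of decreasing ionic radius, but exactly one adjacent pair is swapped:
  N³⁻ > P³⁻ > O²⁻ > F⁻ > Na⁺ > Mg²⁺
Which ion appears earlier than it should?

Scanning neighbour by neighbour, only N³⁻/P³⁻ violates a trend: N³⁻ and P³⁻ are in one column with the same charge; the lighter period-2 ion has one fewer shell and is smaller. That makes N³⁻ the one sitting a position early relative to where it belongs.

N³⁻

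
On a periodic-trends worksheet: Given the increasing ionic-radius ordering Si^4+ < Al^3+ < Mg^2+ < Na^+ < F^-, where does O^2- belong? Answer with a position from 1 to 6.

All of these have 10 electrons (isoelectronic). With the same electron cloud, the ion with the most protons pulls it in tightest. Nuclear charges: Si^4+ (Z=14), Al^3+ (Z=13), Mg^2+ (Z=12), Na^+ (Z=11), F^- (Z=9), O^2- (Z=8). Highest Z is smallest.
Putting O^2- in gives Si^4+ < Al^3+ < Mg^2+ < Na^+ < F^- < O^2-; it lands at slot 6.

6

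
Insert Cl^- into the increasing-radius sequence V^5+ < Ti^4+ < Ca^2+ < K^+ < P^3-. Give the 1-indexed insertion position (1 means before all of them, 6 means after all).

5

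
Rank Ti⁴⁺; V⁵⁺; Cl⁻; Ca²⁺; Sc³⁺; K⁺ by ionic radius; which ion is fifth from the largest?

Isoelectronic series (18 e⁻ each). Size is set by nuclear charge: more protons means a smaller ion. V⁵⁺ (Z=23), Ti⁴⁺ (Z=22), Sc³⁺ (Z=21), Ca²⁺ (Z=20), K⁺ (Z=19), Cl⁻ (Z=17).
So the order is V⁵⁺ < Ti⁴⁺ < Sc³⁺ < Ca²⁺ < K⁺ < Cl⁻; the 5th-largest ion is Ti⁴⁺.

Ti⁴⁺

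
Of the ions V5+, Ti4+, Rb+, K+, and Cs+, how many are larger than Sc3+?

Tabulating Z and e⁻: V5+: 18 e⁻, Z=23, Ti4+: 18 e⁻, Z=22, Sc3+: 18 e⁻, Z=21, K+: 18 e⁻, Z=19, Rb+: 36 e⁻, Z=37, Cs+: 54 e⁻, Z=55. V5+ < Ti4+ (isoelectronic, higher Z=23 is smaller); Ti4+ < Sc3+ (isoelectronic, higher Z=22 is smaller); Sc3+ < K+ (both 18 e⁻, Z=21>19); K+ < Rb+ (same group, period 4 vs 5); Rb+ < Cs+ (same group, period 5 vs 6).
Overall: V5+ < Ti4+ < Sc3+ < K+ < Rb+ < Cs+. Sc3+ has 2 below it and 3 above. That's 3.

3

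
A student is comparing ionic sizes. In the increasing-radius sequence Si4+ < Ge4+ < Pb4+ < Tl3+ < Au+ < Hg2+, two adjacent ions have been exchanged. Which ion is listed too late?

Hg2+

The pair Au+, Hg2+ is the wrong way round — Hg2+ and Au+ share 78 electrons; the higher nuclear charge on Hg (Z=80) contracts it more, so Hg2+ < Au+. All other adjacent pairs agree with periodic trends, so Hg2+ is the misplaced ion.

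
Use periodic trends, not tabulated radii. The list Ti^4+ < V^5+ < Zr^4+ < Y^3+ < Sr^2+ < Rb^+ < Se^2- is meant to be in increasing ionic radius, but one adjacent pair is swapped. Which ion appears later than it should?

V^5+

The pair Ti^4+, V^5+ is the wrong way round — they are isoelectronic (18 e⁻) and V has more protons than Ti (23 vs 22), making V^5+ smaller. All other adjacent pairs agree with periodic trends, so V^5+ is the misplaced ion.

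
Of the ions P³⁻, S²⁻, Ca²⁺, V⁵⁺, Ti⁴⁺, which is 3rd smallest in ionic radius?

All of these have 18 electrons (isoelectronic). With the same electron cloud, the ion with the most protons pulls it in tightest. Nuclear charges: V⁵⁺ (Z=23), Ti⁴⁺ (Z=22), Ca²⁺ (Z=20), S²⁻ (Z=16), P³⁻ (Z=15). Highest Z is smallest.
Full ascending order: V⁵⁺ < Ti⁴⁺ < Ca²⁺ < S²⁻ < P³⁻. Counting from the smallest, position 3 is Ca²⁺.

Ca²⁺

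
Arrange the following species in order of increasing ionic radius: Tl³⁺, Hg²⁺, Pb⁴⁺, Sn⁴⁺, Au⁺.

Sn⁴⁺ < Pb⁴⁺ < Tl³⁺ < Hg²⁺ < Au⁺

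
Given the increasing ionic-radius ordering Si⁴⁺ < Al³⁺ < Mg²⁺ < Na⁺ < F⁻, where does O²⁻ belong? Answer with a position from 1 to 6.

6

Each ion has 10 electrons. The ranking follows nuclear charge in reverse — greater Z gives a smaller radius. Si⁴⁺ (Z=14), Al³⁺ (Z=13), Mg²⁺ (Z=12), Na⁺ (Z=11), F⁻ (Z=9), O²⁻ (Z=8).
The complete sequence is Si⁴⁺ < Al³⁺ < Mg²⁺ < Na⁺ < F⁻ < O²⁻. O²⁻ sits at position 6.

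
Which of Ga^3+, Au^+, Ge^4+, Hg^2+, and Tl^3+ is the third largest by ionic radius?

Electron counts and nuclear charges: Ge^4+ has 28 e⁻ (Z=32), Ga^3+ has 28 e⁻ (Z=31), Tl^3+ has 78 e⁻ (Z=81), Hg^2+ has 78 e⁻ (Z=80), Au^+ has 78 e⁻ (Z=79). Ge^4+ < Ga^3+ (both 28 e⁻, Z=32>31); Ga^3+ < Tl^3+ (same group, period 4 vs 6); Tl^3+ < Hg^2+ (isoelectronic, higher Z=81 is smaller); Hg^2+ < Au^+ (both 78 e⁻, Z=80>79).
Full ascending order: Ge^4+ < Ga^3+ < Tl^3+ < Hg^2+ < Au^+. Counting from the largest, position 3 is Tl^3+.

Tl^3+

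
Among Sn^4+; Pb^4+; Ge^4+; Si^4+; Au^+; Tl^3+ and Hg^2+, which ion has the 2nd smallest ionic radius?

Work out protons and electrons: Si^4+ (Z=14, 10 e⁻), Ge^4+ (Z=32, 28 e⁻), Sn^4+ (Z=50, 46 e⁻), Pb^4+ (Z=82, 78 e⁻), Tl^3+ (Z=81, 78 e⁻), Hg^2+ (Z=80, 78 e⁻), Au^+ (Z=79, 78 e⁻). Si^4+ < Ge^4+ (same group, 1 shell fewer); Ge^4+ < Sn^4+ (same group, 1 shell fewer); Sn^4+ < Pb^4+ (same group, period 5 vs 6); Pb^4+ < Tl^3+ (both 78 e⁻, Z=82>81); Tl^3+ < Hg^2+ (both 78 e⁻, Z=81>80); Hg^2+ < Au^+ (both 78 e⁻, Z=80>79).
That gives Si^4+ < Ge^4+ < Sn^4+ < Pb^4+ < Tl^3+ < Hg^2+ < Au^+. From the smallest end, number 2 is Ge^4+.

Ge^4+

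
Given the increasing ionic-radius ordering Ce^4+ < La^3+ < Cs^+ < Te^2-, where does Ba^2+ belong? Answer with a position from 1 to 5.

Each ion has 54 electrons. The ranking follows nuclear charge in reverse — greater Z gives a smaller radius. Ce^4+ (Z=58), La^3+ (Z=57), Ba^2+ (Z=56), Cs^+ (Z=55), Te^2- (Z=52).
Merged order: Ce^4+ < La^3+ < Ba^2+ < Cs^+ < Te^2- — Ba^2+ is number 3.

3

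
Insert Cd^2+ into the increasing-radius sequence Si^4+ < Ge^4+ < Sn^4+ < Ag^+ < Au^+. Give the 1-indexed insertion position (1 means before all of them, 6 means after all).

4

Work out protons and electrons: Si^4+ (Z=14, 10 e⁻), Ge^4+ (Z=32, 28 e⁻), Sn^4+ (Z=50, 46 e⁻), Cd^2+ (Z=48, 46 e⁻), Ag^+ (Z=47, 46 e⁻), Au^+ (Z=79, 78 e⁻). Si^4+ < Ge^4+ (same group, 1 shell fewer); Ge^4+ < Sn^4+ (same group, 1 shell fewer); Sn^4+ < Cd^2+ (both 46 e⁻, Z=50>48); Cd^2+ < Ag^+ (both 46 e⁻, Z=48>47); Ag^+ < Au^+ (same group, period 5 vs 6).
With Cd^2+ included the full order is Si^4+ < Ge^4+ < Sn^4+ < Cd^2+ < Ag^+ < Au^+, so it takes position 4.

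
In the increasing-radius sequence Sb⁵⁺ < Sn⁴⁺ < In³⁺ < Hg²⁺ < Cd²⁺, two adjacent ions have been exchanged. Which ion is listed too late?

Cd²⁺

Check each adjacent pair. Hg²⁺ and Cd²⁺ are reversed: Cd²⁺ and Hg²⁺ are in one column with the same charge; the lighter period-5 ion has one fewer shell and is smaller. No other neighbouring pair contradicts the periodic trends, so Cd²⁺ is the ion listed too late.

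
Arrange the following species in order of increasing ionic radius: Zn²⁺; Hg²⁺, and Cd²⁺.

These ions sit in one column with identical charge. Each step down the periodic table adds a principal shell, increasing the radius.

Zn²⁺ < Cd²⁺ < Hg²⁺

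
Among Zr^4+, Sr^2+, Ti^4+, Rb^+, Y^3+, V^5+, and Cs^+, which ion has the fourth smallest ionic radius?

First list Z and electron count for each: V^5+ has 18 e⁻ (Z=23), Ti^4+ has 18 e⁻ (Z=22), Zr^4+ has 36 e⁻ (Z=40), Y^3+ has 36 e⁻ (Z=39), Sr^2+ has 36 e⁻ (Z=38), Rb^+ has 36 e⁻ (Z=37), Cs^+ has 54 e⁻ (Z=55). V^5+ < Ti^4+ (both 18 e⁻, Z=23>22); Ti^4+ < Zr^4+ (same group, 1 shell fewer); Zr^4+ < Y^3+ (isoelectronic, higher Z=40 is smaller); Y^3+ < Sr^2+ (both 36 e⁻, Z=39>38); Sr^2+ < Rb^+ (both 36 e⁻, Z=38>37); Rb^+ < Cs^+ (same group, 1 shell fewer).
That gives V^5+ < Ti^4+ < Zr^4+ < Y^3+ < Sr^2+ < Rb^+ < Cs^+. From the smallest end, number 4 is Y^3+.

Y^3+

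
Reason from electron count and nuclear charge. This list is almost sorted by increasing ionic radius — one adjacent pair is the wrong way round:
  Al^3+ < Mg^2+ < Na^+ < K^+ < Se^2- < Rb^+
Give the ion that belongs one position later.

Se^2-

The pair Se^2-, Rb^+ is the wrong way round — Rb^+ and Se^2- share 36 electrons; the higher nuclear charge on Rb (Z=37) contracts it more, so Rb^+ < Se^2-. All other adjacent pairs agree with periodic trends, so Se^2- is the misplaced ion.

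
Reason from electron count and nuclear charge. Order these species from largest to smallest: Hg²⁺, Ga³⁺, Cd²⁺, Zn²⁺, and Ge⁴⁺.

Hg²⁺ > Cd²⁺ > Zn²⁺ > Ga³⁺ > Ge⁴⁺

Ge⁴⁺ has 28 e⁻ (Z=32), Ga³⁺ has 28 e⁻ (Z=31), Zn²⁺ has 28 e⁻ (Z=30), Cd²⁺ has 46 e⁻ (Z=48), Hg²⁺ has 78 e⁻ (Z=80). Ge⁴⁺ < Ga³⁺ (both 28 e⁻, Z=32>31); Ga³⁺ < Zn²⁺ (both 28 e⁻, Z=31>30); Zn²⁺ < Cd²⁺ (same group, 1 shell fewer); Cd²⁺ < Hg²⁺ (same group, period 5 vs 6).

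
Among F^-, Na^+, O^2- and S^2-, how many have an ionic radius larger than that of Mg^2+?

Tabulating Z and e⁻: Mg^2+: 10 e⁻, Z=12, Na^+: 10 e⁻, Z=11, F^-: 10 e⁻, Z=9, O^2-: 10 e⁻, Z=8, S^2-: 18 e⁻, Z=16. Mg^2+ < Na^+ (isoelectronic, higher Z=12 is smaller); Na^+ < F^- (both 10 e⁻, Z=11>9); F^- < O^2- (isoelectronic, higher Z=9 is smaller); O^2- < S^2- (same group, period 2 vs 3).
Placing each against Mg^2+: smaller — none; larger — Na^+, F^-, O^2-, S^2-. Count: 4.

4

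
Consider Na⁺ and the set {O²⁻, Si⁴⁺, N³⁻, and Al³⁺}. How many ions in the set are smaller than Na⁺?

Isoelectronic series (10 e⁻ each). Size is set by nuclear charge: more protons means a smaller ion. Si⁴⁺ (Z=14), Al³⁺ (Z=13), Na⁺ (Z=11), O²⁻ (Z=8), N³⁻ (Z=7).
Relative to Na⁺, the ions that are smaller are Si⁴⁺, Al³⁺. That's 2.

2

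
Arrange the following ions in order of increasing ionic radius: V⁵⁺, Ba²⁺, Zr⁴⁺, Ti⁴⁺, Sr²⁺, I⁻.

V⁵⁺ < Ti⁴⁺ < Zr⁴⁺ < Sr²⁺ < Ba²⁺ < I⁻

First list Z and electron count for each: V⁵⁺ (Z=23, 18 e⁻), Ti⁴⁺ (Z=22, 18 e⁻), Zr⁴⁺ (Z=40, 36 e⁻), Sr²⁺ (Z=38, 36 e⁻), Ba²⁺ (Z=56, 54 e⁻), I⁻ (Z=53, 54 e⁻). V⁵⁺ < Ti⁴⁺ (isoelectronic, higher Z=23 is smaller); Ti⁴⁺ < Zr⁴⁺ (same group, period 4 vs 5); Zr⁴⁺ < Sr²⁺ (isoelectronic, higher Z=40 is smaller); Sr²⁺ < Ba²⁺ (same group, period 5 vs 6); Ba²⁺ < I⁻ (isoelectronic, higher Z=56 is smaller).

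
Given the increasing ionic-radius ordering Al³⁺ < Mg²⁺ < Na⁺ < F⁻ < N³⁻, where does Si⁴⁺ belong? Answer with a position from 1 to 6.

Each ion has 10 electrons. The ranking follows nuclear charge in reverse — greater Z gives a smaller radius. Si⁴⁺ (Z=14), Al³⁺ (Z=13), Mg²⁺ (Z=12), Na⁺ (Z=11), F⁻ (Z=9), N³⁻ (Z=7).
With Si⁴⁺ included the full order is Si⁴⁺ < Al³⁺ < Mg²⁺ < Na⁺ < F⁻ < N³⁻, so it takes position 1.

1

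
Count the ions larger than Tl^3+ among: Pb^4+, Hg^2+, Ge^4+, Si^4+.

1

Work out protons and electrons: Si^4+: 10 e⁻, Z=14, Ge^4+: 28 e⁻, Z=32, Pb^4+: 78 e⁻, Z=82, Tl^3+: 78 e⁻, Z=81, Hg^2+: 78 e⁻, Z=80. Si^4+ < Ge^4+ (same group, period 3 vs 4); Ge^4+ < Pb^4+ (same group, period 4 vs 6); Pb^4+ < Tl^3+ (isoelectronic, higher Z=82 is smaller); Tl^3+ < Hg^2+ (isoelectronic, higher Z=81 is smaller).
Placing each against Tl^3+: smaller — Si^4+, Ge^4+, Pb^4+; larger — Hg^2+. That's 1.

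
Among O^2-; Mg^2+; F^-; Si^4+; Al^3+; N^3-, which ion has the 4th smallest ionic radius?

All of these have 10 electrons (isoelectronic). With the same electron cloud, the ion with the most protons pulls it in tightest. Nuclear charges: Si^4+ (Z=14), Al^3+ (Z=13), Mg^2+ (Z=12), F^- (Z=9), O^2- (Z=8), N^3- (Z=7). Highest Z is smallest.
So the order is Si^4+ < Al^3+ < Mg^2+ < F^- < O^2- < N^3-; the 4th-smallest ion is F^-.

F^-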